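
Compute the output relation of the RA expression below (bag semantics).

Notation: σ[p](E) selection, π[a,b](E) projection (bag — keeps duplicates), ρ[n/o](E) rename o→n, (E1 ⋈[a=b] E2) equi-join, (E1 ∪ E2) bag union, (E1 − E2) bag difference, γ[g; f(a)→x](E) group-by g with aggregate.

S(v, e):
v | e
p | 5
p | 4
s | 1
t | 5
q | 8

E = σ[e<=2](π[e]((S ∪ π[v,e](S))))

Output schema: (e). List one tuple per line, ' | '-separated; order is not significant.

Stepwise |·|:
  S → 5
  S → 5
  π[v,e](S) → 5
  (S ∪ π[v,e](S)) → 10
  π[e]((S ∪ π[v,e](S))) → 10
  σ[e<=2](π[e]((S ∪ π[v,e](S)))) → 2

== RESULT ==
e
1
1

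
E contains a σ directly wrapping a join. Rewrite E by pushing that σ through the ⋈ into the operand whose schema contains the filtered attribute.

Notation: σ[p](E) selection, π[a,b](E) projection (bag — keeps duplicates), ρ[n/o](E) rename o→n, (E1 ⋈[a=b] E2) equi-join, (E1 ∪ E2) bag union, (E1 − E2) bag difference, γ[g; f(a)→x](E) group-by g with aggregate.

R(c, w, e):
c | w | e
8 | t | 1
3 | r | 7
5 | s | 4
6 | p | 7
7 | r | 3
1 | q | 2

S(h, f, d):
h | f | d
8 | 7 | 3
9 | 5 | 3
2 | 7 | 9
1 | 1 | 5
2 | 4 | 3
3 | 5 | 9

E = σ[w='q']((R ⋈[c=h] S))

σ filters on w, owned by the left side.
E' = (σ[w='q'](R) ⋈[c=h] S)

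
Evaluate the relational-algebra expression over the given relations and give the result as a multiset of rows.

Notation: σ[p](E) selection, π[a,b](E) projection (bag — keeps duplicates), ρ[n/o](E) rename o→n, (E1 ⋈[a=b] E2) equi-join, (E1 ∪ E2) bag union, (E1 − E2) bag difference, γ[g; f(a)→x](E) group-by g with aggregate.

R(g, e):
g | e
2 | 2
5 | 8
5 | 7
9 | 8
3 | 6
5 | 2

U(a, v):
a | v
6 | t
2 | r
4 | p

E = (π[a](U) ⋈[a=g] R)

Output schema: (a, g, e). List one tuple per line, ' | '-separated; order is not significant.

Per-node cardinality:
  U → 3
  π[a](U) → 3
  R → 6
  (π[a](U) ⋈[a=g] R) → 1

== RESULT ==
a | g | e
2 | 2 | 2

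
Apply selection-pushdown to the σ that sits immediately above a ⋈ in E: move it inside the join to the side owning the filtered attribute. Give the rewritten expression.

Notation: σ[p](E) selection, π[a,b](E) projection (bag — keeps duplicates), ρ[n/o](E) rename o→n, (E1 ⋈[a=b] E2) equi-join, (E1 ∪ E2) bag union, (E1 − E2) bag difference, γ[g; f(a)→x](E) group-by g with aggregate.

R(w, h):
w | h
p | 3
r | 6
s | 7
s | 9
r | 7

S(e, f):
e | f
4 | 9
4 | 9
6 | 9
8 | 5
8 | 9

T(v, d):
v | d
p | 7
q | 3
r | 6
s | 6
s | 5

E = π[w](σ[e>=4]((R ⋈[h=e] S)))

σ filters on e, owned by the right side.
E' = π[w]((R ⋈[h=e] σ[e>=4](S)))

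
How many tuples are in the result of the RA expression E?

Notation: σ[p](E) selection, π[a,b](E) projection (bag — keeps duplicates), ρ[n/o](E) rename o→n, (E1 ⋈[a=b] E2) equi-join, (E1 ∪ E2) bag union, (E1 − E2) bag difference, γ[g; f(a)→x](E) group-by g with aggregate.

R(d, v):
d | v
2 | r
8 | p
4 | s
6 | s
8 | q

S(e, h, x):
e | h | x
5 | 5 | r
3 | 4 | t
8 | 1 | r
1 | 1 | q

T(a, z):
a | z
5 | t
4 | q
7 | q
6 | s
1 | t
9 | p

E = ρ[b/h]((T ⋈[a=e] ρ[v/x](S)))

Subexpression sizes:
  T → 6
  S → 4
  ρ[v/x](S) → 4
  (T ⋈[a=e] ρ[v/x](S)) → 2
  ρ[b/h]((T ⋈[a=e] ρ[v/x](S))) → 2

|E| = 2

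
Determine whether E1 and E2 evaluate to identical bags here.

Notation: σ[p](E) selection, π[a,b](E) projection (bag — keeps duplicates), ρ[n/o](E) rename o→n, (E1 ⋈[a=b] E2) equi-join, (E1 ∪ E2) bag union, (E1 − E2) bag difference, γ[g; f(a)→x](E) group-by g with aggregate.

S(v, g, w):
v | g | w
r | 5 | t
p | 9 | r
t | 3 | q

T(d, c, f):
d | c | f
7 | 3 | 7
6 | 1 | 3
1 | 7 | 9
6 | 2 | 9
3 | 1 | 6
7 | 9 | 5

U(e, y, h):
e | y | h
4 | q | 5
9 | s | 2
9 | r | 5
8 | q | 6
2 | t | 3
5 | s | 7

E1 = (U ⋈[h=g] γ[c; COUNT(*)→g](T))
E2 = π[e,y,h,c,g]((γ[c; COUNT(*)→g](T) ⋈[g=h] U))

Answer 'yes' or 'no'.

E1 row counts bottom-up:
  U → 6
  T → 6
  γ[c; COUNT(*)→g](T) → 5
  (U ⋈[h=g] γ[c; COUNT(*)→g](T)) → 1
E2 row counts bottom-up:
  T → 6
  γ[c; COUNT(*)→g](T) → 5
  U → 6
  (γ[c; COUNT(*)→g](T) ⋈[g=h] U) → 1
  π[e,y,h,c,g]((γ[c; COUNT(*)→g](T) ⋈[g=h] U)) → 1

E1 and E2 produce the same multiset:
e | y | h | c | g
9 | s | 2 | 1 | 2

yes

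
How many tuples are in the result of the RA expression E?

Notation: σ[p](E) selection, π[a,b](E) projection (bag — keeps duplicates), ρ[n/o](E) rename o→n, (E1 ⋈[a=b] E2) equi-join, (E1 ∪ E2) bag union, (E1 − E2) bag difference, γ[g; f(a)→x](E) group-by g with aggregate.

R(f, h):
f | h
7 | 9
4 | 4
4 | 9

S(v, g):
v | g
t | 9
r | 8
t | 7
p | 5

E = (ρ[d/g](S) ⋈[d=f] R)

Stepwise |·|:
  S → 4
  ρ[d/g](S) → 4
  R → 3
  (ρ[d/g](S) ⋈[d=f] R) → 1

|E| = 1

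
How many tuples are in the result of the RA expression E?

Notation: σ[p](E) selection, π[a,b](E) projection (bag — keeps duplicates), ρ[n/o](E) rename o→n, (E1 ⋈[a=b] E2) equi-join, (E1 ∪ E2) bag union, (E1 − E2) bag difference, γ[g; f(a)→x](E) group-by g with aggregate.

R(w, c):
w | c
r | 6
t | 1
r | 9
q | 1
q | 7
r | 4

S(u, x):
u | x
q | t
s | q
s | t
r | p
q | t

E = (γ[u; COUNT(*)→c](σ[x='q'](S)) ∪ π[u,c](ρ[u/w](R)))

Subexpression sizes:
  S → 5
  σ[x='q'](S) → 1
  γ[u; COUNT(*)→c](σ[x='q'](S)) → 1
  R → 6
  ρ[u/w](R) → 6
  π[u,c](ρ[u/w](R)) → 6
  (γ[u; COUNT(*)→c](σ[x='q'](S)) ∪ π[u,c](ρ[u/w](R))) → 7

|E| = 7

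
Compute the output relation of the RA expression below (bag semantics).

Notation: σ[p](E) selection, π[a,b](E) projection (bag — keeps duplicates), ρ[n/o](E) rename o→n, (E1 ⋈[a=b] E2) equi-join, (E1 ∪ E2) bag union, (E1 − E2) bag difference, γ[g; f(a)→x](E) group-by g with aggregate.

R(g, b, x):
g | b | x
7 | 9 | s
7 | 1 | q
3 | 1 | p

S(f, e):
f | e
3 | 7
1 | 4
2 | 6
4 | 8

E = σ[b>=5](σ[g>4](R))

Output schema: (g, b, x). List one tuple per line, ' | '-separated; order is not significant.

Row counts bottom-up:
  R → 3
  σ[g>4](R) → 2
  σ[b>=5](σ[g>4](R)) → 1

== RESULT ==
g | b | x
7 | 9 | s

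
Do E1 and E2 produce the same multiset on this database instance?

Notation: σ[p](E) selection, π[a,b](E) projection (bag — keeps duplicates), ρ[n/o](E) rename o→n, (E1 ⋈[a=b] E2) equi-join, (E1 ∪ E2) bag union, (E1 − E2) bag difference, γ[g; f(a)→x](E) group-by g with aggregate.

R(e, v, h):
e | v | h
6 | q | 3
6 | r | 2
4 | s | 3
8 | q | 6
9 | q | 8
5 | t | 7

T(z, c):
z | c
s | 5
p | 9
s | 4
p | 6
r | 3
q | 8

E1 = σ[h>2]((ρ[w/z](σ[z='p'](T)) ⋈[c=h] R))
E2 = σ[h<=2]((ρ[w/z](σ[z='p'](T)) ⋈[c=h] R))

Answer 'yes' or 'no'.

E1 stepwise |·|:
  T → 6
  σ[z='p'](T) → 2
  ρ[w/z](σ[z='p'](T)) → 2
  R → 6
  (ρ[w/z](σ[z='p'](T)) ⋈[c=h] R) → 1
  σ[h>2]((ρ[w/z](σ[z='p'](T)) ⋈[c=h] R)) → 1
E2 stepwise |·|:
  T → 6
  σ[z='p'](T) → 2
  ρ[w/z](σ[z='p'](T)) → 2
  R → 6
  (ρ[w/z](σ[z='p'](T)) ⋈[c=h] R) → 1
  σ[h<=2]((ρ[w/z](σ[z='p'](T)) ⋈[c=h] R)) → 0

E1 result:
w | c | e | v | h
p | 6 | 8 | q | 6
E2 result:
w | c | e | v | h
(0 rows)
Witness: ('p', 6, 8, 'q', 6) appears 1× in E1 but 0× in E2.

no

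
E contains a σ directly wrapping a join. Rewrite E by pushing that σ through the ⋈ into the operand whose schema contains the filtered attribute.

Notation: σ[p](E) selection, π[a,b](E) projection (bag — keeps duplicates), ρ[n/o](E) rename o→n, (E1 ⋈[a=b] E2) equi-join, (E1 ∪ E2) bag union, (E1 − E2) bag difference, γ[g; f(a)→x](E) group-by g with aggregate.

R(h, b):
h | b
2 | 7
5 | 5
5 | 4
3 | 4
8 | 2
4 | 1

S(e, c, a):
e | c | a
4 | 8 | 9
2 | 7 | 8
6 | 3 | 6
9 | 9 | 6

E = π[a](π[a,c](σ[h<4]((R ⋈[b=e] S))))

σ filters on h, owned by the left side.
E' = π[a](π[a,c]((σ[h<4](R) ⋈[b=e] S)))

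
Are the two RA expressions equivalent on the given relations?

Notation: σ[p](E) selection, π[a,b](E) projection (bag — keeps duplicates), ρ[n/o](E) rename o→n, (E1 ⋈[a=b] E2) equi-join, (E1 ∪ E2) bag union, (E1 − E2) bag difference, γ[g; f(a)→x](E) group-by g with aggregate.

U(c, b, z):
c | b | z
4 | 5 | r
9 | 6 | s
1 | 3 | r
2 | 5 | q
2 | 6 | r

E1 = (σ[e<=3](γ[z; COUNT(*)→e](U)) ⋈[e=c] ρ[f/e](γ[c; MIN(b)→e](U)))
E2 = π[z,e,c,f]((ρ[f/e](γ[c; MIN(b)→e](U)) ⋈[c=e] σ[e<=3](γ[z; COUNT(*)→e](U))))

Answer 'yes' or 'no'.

E1 per-node cardinality:
  U → 5
  γ[z; COUNT(*)→e](U) → 3
  σ[e<=3](γ[z; COUNT(*)→e](U)) → 3
  U → 5
  γ[c; MIN(b)→e](U) → 4
  ρ[f/e](γ[c; MIN(b)→e](U)) → 4
  (σ[e<=3](γ[z; COUNT(*)→e](U)) ⋈[e=c] ρ[f/e](γ[c; MIN(b)→e](U))) → 2
E2 per-node cardinality:
  U → 5
  γ[c; MIN(b)→e](U) → 4
  ρ[f/e](γ[c; MIN(b)→e](U)) → 4
  U → 5
  γ[z; COUNT(*)→e](U) → 3
  σ[e<=3](γ[z; COUNT(*)→e](U)) → 3
  (ρ[f/e](γ[c; MIN(b)→e](U)) ⋈[c=e] σ[e<=3](γ[z; COUNT(*)→e](U))) → 2
  π[z,e,c,f]((ρ[f/e](γ[c; MIN(b)→e](U)) ⋈[c=e] σ[e<=3](γ[z; COUNT(*)→e](U)))) → 2

E1 and E2 produce the same multiset:
z | e | c | f
q | 1 | 1 | 3
s | 1 | 1 | 3

yes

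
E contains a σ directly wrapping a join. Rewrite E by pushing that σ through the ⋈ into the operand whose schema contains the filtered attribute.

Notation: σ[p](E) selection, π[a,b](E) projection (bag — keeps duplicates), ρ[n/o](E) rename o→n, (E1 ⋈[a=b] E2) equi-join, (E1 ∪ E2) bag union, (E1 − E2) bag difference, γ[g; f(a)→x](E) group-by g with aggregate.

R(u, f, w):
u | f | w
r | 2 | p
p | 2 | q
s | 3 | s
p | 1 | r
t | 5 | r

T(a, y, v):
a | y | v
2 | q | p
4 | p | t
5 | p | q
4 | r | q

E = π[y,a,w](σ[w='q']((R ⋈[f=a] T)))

σ filters on w, owned by the left side.
E' = π[y,a,w]((σ[w='q'](R) ⋈[f=a] T))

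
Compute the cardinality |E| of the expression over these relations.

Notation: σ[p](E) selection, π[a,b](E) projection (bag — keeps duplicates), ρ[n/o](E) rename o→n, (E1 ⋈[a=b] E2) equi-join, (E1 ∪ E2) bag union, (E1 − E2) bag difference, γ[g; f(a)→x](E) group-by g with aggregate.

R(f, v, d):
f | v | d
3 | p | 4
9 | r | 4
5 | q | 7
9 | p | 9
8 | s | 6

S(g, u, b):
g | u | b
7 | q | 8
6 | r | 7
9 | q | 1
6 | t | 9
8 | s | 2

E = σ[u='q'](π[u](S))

Subexpression sizes:
  S → 5
  π[u](S) → 5
  σ[u='q'](π[u](S)) → 2

|E| = 2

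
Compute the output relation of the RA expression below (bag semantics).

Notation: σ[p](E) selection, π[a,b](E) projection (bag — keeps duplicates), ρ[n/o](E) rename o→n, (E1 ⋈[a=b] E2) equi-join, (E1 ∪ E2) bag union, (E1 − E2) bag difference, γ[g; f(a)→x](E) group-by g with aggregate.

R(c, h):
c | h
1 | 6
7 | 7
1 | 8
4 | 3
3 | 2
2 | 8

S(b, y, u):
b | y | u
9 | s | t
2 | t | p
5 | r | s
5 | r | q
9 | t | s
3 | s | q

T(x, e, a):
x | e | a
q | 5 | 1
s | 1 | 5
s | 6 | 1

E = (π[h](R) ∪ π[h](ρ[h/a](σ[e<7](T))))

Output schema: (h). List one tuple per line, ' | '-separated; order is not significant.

Row counts bottom-up:
  R → 6
  π[h](R) → 6
  T → 3
  σ[e<7](T) → 3
  ρ[h/a](σ[e<7](T)) → 3
  π[h](ρ[h/a](σ[e<7](T))) → 3
  (π[h](R) ∪ π[h](ρ[h/a](σ[e<7](T)))) → 9

== RESULT ==
h
1
1
2
3
5
6
7
8
8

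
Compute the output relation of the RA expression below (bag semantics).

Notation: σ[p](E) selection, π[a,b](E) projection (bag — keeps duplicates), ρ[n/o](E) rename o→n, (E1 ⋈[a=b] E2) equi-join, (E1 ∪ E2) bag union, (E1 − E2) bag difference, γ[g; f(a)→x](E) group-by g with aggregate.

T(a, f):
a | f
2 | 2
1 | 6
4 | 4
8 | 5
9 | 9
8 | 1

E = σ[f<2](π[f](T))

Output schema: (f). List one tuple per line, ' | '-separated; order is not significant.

Stepwise |·|:
  T → 6
  π[f](T) → 6
  σ[f<2](π[f](T)) → 1

== RESULT ==
f
1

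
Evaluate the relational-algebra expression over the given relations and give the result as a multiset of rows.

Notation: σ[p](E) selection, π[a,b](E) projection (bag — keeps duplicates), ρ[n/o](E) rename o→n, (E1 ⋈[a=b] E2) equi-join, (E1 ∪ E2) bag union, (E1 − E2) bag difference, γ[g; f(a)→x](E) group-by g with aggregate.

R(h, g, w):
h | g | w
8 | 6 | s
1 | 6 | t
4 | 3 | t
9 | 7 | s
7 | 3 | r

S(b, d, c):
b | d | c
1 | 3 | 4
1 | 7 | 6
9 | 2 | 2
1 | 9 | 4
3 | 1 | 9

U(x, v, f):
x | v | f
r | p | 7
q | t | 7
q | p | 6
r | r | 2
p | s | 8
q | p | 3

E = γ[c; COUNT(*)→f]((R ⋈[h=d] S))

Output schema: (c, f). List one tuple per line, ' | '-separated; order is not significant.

Row counts bottom-up:
  R → 5
  S → 5
  (R ⋈[h=d] S) → 3
  γ[c; COUNT(*)→f]((R ⋈[h=d] S)) → 3

== RESULT ==
c | f
4 | 1
6 | 1
9 | 1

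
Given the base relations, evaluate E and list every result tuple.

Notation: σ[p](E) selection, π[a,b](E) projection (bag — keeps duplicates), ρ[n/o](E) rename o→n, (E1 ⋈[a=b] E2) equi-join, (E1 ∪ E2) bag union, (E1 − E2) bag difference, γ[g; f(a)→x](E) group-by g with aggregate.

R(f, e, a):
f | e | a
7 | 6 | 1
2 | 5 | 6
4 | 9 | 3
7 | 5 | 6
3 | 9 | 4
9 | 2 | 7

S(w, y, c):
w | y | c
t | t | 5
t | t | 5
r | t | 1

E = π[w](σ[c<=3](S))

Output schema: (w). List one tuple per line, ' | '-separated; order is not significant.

Subexpression sizes:
  S → 3
  σ[c<=3](S) → 1
  π[w](σ[c<=3](S)) → 1

== RESULT ==
w
r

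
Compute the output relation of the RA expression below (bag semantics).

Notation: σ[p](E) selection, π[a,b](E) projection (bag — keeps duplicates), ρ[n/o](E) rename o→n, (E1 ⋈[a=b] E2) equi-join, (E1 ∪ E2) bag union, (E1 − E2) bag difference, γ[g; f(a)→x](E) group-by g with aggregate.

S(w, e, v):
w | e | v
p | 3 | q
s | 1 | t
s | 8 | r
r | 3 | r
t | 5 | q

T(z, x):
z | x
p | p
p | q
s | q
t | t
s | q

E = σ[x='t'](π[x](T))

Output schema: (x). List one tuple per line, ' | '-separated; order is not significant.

Subexpression sizes:
  T → 5
  π[x](T) → 5
  σ[x='t'](π[x](T)) → 1

== RESULT ==
x
t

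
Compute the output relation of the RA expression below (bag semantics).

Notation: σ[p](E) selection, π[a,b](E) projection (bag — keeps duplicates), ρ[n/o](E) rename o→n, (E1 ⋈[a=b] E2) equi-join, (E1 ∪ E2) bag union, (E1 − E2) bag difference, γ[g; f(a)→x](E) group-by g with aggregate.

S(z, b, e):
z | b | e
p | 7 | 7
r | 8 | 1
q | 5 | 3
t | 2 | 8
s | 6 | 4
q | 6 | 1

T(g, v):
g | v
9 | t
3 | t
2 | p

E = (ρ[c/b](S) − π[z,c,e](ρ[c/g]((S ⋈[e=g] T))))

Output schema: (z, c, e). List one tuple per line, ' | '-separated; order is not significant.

Row counts bottom-up:
  S → 6
  ρ[c/b](S) → 6
  S → 6
  T → 3
  (S ⋈[e=g] T) → 1
  ρ[c/g]((S ⋈[e=g] T)) → 1
  π[z,c,e](ρ[c/g]((S ⋈[e=g] T))) → 1
  (ρ[c/b](S) − π[z,c,e](ρ[c/g]((S ⋈[e=g] T)))) → 6

== RESULT ==
z | c | e
p | 7 | 7
q | 5 | 3
q | 6 | 1
r | 8 | 1
s | 6 | 4
t | 2 | 8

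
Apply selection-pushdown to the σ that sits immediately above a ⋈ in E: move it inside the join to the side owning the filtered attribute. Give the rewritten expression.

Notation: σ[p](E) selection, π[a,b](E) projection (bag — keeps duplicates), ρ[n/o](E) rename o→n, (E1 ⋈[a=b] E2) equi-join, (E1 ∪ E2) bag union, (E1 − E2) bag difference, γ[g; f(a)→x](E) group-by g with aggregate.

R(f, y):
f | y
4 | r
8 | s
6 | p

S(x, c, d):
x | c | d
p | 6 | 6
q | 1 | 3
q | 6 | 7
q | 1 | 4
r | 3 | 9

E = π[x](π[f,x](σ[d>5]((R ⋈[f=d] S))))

σ filters on d, owned by the right side.
E' = π[x](π[f,x]((R ⋈[f=d] σ[d>5](S))))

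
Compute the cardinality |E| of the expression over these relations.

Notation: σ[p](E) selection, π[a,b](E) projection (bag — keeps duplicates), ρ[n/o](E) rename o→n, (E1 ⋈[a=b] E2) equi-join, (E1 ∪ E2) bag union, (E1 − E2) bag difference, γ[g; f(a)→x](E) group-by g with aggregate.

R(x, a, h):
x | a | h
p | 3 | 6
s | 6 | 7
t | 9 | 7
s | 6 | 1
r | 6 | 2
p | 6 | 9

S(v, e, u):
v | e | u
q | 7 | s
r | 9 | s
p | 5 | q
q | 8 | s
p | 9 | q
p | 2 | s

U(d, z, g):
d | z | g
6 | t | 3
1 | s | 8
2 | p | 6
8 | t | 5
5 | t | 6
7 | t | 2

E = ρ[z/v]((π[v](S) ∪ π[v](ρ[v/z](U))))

Subexpression sizes:
  S → 6
  π[v](S) → 6
  U → 6
  ρ[v/z](U) → 6
  π[v](ρ[v/z](U)) → 6
  (π[v](S) ∪ π[v](ρ[v/z](U))) → 12
  ρ[z/v]((π[v](S) ∪ π[v](ρ[v/z](U)))) → 12

|E| = 12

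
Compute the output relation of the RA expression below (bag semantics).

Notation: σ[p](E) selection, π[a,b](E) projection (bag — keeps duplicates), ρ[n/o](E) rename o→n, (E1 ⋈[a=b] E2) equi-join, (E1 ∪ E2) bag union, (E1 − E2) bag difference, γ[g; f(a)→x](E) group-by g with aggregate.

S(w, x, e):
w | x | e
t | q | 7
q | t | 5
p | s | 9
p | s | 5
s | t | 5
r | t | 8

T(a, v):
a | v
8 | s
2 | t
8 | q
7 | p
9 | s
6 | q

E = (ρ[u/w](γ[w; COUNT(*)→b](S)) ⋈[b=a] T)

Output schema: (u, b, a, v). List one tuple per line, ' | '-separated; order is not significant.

Row counts bottom-up:
  S → 6
  γ[w; COUNT(*)→b](S) → 5
  ρ[u/w](γ[w; COUNT(*)→b](S)) → 5
  T → 6
  (ρ[u/w](γ[w; COUNT(*)→b](S)) ⋈[b=a] T) → 1

== RESULT ==
u | b | a | v
p | 2 | 2 | t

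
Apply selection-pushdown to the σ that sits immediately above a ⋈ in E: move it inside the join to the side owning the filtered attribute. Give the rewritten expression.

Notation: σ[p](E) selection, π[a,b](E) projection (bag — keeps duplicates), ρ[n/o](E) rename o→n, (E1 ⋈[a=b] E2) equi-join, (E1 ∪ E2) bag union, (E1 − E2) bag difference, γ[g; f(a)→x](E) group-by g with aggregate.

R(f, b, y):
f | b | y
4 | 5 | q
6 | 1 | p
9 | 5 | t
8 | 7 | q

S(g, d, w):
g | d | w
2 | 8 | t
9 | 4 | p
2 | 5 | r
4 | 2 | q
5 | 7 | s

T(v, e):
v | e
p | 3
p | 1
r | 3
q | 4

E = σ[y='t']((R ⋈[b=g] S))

σ filters on y, owned by the left side.
E' = (σ[y='t'](R) ⋈[b=g] S)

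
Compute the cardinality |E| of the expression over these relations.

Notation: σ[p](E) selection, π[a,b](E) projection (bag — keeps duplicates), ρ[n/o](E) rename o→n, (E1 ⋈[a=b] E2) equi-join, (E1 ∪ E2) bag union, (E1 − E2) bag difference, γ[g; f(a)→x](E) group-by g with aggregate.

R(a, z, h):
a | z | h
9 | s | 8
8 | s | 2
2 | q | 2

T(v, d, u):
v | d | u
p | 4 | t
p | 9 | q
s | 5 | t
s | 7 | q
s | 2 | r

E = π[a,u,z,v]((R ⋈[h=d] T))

Stepwise |·|:
  R → 3
  T → 5
  (R ⋈[h=d] T) → 2
  π[a,u,z,v]((R ⋈[h=d] T)) → 2

|E| = 2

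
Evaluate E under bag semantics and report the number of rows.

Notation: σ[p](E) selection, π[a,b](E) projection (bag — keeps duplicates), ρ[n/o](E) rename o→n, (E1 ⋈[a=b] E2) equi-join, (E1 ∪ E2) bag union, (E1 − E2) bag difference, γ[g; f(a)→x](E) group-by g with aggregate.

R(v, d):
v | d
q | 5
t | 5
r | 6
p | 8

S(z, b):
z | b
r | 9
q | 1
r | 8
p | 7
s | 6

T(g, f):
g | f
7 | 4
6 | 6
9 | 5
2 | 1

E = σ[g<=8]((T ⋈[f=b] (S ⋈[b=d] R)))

Stepwise |·|:
  T → 4
  S → 5
  R → 4
  (S ⋈[b=d] R) → 2
  (T ⋈[f=b] (S ⋈[b=d] R)) → 1
  σ[g<=8]((T ⋈[f=b] (S ⋈[b=d] R))) → 1

|E| = 1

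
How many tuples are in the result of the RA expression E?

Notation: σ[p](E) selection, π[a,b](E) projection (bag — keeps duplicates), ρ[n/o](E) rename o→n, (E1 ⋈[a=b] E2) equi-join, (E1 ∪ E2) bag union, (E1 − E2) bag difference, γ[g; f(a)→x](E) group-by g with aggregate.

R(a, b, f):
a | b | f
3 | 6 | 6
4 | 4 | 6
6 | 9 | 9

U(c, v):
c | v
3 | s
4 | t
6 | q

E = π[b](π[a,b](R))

Row counts bottom-up:
  R → 3
  π[a,b](R) → 3
  π[b](π[a,b](R)) → 3

|E| = 3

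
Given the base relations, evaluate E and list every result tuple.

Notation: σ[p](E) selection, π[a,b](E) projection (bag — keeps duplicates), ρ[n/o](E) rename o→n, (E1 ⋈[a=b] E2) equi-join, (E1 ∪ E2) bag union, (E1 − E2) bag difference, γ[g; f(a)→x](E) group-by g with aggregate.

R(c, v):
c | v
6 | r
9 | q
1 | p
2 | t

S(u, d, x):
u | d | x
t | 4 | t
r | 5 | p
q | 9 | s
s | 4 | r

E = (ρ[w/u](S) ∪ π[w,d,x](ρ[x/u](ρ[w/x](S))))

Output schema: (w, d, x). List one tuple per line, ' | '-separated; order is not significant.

Per-node cardinality:
  S → 4
  ρ[w/u](S) → 4
  S → 4
  ρ[w/x](S) → 4
  ρ[x/u](ρ[w/x](S)) → 4
  π[w,d,x](ρ[x/u](ρ[w/x](S))) → 4
  (ρ[w/u](S) ∪ π[w,d,x](ρ[x/u](ρ[w/x](S)))) → 8

== RESULT ==
w | d | x
p | 5 | r
q | 9 | s
r | 4 | s
r | 5 | p
s | 4 | r
s | 9 | q
t | 4 | t
t | 4 | t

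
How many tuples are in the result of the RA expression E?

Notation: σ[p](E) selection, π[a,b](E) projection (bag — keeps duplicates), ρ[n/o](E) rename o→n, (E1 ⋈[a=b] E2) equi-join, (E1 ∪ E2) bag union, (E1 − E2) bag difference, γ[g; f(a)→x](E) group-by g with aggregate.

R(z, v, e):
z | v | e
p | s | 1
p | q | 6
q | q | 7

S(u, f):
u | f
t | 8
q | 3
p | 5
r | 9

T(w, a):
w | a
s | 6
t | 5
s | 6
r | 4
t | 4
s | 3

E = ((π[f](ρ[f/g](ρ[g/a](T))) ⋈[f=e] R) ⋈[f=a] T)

Subexpression sizes:
  T → 6
  ρ[g/a](T) → 6
  ρ[f/g](ρ[g/a](T)) → 6
  π[f](ρ[f/g](ρ[g/a](T))) → 6
  R → 3
  (π[f](ρ[f/g](ρ[g/a](T))) ⋈[f=e] R) → 2
  T → 6
  ((π[f](ρ[f/g](ρ[g/a](T))) ⋈[f=e] R) ⋈[f=a] T) → 4

|E| = 4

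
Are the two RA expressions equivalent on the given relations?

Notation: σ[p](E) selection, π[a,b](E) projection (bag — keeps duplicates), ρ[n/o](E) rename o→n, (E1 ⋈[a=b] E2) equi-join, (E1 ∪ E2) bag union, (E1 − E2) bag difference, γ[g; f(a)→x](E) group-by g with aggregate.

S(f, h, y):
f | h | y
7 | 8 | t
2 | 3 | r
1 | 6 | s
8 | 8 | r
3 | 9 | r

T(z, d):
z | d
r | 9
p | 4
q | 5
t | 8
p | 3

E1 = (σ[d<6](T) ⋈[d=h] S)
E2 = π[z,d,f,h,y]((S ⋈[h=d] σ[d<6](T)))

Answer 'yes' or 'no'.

E1 per-node cardinality:
  T → 5
  σ[d<6](T) → 3
  S → 5
  (σ[d<6](T) ⋈[d=h] S) → 1
E2 per-node cardinality:
  S → 5
  T → 5
  σ[d<6](T) → 3
  (S ⋈[h=d] σ[d<6](T)) → 1
  π[z,d,f,h,y]((S ⋈[h=d] σ[d<6](T))) → 1

E1 and E2 produce the same multiset:
z | d | f | h | y
p | 3 | 2 | 3 | r

yes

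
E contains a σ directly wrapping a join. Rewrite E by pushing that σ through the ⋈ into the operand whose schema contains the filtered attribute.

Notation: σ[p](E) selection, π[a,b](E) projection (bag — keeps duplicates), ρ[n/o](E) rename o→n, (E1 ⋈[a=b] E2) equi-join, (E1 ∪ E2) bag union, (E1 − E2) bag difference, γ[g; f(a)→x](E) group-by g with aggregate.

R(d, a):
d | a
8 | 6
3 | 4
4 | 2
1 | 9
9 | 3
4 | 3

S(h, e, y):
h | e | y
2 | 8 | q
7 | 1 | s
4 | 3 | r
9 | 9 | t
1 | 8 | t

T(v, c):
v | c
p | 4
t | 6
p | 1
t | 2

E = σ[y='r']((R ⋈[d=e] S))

σ filters on y, owned by the right side.
E' = (R ⋈[d=e] σ[y='r'](S))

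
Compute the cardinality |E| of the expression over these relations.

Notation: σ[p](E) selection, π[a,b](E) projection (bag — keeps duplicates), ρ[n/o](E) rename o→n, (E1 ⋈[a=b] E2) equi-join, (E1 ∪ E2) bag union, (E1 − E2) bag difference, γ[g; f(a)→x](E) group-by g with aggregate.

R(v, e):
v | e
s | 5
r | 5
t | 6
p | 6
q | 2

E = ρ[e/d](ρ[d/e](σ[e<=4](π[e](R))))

Stepwise |·|:
  R → 5
  π[e](R) → 5
  σ[e<=4](π[e](R)) → 1
  ρ[d/e](σ[e<=4](π[e](R))) → 1
  ρ[e/d](ρ[d/e](σ[e<=4](π[e](R)))) → 1

|E| = 1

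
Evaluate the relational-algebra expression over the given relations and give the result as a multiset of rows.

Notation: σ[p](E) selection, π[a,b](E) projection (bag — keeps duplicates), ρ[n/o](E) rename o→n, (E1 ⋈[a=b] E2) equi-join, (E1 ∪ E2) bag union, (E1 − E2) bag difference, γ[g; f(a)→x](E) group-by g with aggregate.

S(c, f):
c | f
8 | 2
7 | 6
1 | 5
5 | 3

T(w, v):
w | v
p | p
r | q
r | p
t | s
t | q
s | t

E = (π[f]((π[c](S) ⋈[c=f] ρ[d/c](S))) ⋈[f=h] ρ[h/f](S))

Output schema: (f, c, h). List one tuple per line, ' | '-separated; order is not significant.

Subexpression sizes:
  S → 4
  π[c](S) → 4
  S → 4
  ρ[d/c](S) → 4
  (π[c](S) ⋈[c=f] ρ[d/c](S)) → 1
  π[f]((π[c](S) ⋈[c=f] ρ[d/c](S))) → 1
  S → 4
  ρ[h/f](S) → 4
  (π[f]((π[c](S) ⋈[c=f] ρ[d/c](S))) ⋈[f=h] ρ[h/f](S)) → 1

== RESULT ==
f | c | h
5 | 1 | 5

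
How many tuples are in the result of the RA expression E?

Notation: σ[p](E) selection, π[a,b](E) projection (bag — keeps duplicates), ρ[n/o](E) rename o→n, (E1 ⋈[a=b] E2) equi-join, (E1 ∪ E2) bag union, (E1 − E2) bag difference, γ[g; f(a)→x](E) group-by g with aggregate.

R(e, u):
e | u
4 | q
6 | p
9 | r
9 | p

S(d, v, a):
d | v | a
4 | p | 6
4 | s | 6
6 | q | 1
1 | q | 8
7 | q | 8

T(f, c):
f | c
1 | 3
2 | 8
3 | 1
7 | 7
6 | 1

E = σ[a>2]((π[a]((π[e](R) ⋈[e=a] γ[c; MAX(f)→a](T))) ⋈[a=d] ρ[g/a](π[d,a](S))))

Subexpression sizes:
  R → 4
  π[e](R) → 4
  T → 5
  γ[c; MAX(f)→a](T) → 4
  (π[e](R) ⋈[e=a] γ[c; MAX(f)→a](T)) → 1
  π[a]((π[e](R) ⋈[e=a] γ[c; MAX(f)→a](T))) → 1
  S → 5
  π[d,a](S) → 5
  ρ[g/a](π[d,a](S)) → 5
  (π[a]((π[e](R) ⋈[e=a] γ[c; MAX(f)→a](T))) ⋈[a=d] ρ[g/a](π[d,a](S))) → 1
  σ[a>2]((π[a]((π[e](R) ⋈[e=a] γ[c; MAX(f)→a](T))) ⋈[a=d] ρ[g/a](π[d,a](S)))) → 1

|E| = 1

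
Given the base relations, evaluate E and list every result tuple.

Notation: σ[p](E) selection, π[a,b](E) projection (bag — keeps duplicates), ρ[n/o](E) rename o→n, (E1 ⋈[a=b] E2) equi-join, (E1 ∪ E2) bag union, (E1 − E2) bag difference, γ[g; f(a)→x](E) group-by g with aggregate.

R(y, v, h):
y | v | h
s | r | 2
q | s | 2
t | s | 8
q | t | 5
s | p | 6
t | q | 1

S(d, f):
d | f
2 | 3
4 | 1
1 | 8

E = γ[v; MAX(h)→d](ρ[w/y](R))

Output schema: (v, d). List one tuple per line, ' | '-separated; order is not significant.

Per-node cardinality:
  R → 6
  ρ[w/y](R) → 6
  γ[v; MAX(h)→d](ρ[w/y](R)) → 5

== RESULT ==
v | d
p | 6
q | 1
r | 2
s | 8
t | 5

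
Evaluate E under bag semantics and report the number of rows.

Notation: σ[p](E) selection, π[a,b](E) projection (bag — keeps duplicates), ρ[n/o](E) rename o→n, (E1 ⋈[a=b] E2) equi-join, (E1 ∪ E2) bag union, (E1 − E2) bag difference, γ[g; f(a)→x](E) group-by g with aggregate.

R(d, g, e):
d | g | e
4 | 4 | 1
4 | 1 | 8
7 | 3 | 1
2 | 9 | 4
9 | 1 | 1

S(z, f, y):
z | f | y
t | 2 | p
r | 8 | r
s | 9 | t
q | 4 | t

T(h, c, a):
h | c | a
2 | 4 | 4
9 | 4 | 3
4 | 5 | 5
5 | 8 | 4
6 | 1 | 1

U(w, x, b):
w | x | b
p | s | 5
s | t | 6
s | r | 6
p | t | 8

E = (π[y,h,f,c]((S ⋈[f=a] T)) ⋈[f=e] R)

Per-node cardinality:
  S → 4
  T → 5
  (S ⋈[f=a] T) → 2
  π[y,h,f,c]((S ⋈[f=a] T)) → 2
  R → 5
  (π[y,h,f,c]((S ⋈[f=a] T)) ⋈[f=e] R) → 2

|E| = 2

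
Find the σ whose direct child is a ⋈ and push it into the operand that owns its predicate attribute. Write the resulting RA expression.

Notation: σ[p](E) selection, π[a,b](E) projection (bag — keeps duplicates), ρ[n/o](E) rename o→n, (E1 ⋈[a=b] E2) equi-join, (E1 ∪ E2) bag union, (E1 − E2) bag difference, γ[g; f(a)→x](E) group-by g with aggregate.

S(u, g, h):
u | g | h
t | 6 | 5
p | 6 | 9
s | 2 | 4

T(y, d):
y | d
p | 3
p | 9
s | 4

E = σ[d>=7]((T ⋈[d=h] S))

σ filters on d, owned by the left side.
E' = (σ[d>=7](T) ⋈[d=h] S)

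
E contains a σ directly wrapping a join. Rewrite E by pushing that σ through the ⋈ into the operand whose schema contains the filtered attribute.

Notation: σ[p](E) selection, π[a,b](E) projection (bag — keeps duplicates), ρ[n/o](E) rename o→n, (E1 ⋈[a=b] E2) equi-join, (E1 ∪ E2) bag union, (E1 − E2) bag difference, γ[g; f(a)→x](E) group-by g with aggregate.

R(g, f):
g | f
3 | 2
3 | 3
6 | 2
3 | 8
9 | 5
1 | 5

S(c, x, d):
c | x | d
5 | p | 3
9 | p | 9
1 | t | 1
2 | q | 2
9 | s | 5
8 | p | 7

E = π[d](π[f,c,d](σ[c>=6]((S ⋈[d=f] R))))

σ filters on c, owned by the left side.
E' = π[d](π[f,c,d]((σ[c>=6](S) ⋈[d=f] R)))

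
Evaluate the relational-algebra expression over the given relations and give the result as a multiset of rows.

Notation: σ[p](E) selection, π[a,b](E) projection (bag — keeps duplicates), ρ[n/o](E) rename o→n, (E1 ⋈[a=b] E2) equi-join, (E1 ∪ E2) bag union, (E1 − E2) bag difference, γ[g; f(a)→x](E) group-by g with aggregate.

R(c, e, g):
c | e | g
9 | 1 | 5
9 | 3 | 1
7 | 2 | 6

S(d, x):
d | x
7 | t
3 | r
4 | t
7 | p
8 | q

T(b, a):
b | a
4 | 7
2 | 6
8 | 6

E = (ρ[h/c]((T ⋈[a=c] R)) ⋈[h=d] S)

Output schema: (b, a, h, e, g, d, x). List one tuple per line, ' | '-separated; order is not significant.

Stepwise |·|:
  T → 3
  R → 3
  (T ⋈[a=c] R) → 1
  ρ[h/c]((T ⋈[a=c] R)) → 1
  S → 5
  (ρ[h/c]((T ⋈[a=c] R)) ⋈[h=d] S) → 2

== RESULT ==
b | a | h | e | g | d | x
4 | 7 | 7 | 2 | 6 | 7 | p
4 | 7 | 7 | 2 | 6 | 7 | t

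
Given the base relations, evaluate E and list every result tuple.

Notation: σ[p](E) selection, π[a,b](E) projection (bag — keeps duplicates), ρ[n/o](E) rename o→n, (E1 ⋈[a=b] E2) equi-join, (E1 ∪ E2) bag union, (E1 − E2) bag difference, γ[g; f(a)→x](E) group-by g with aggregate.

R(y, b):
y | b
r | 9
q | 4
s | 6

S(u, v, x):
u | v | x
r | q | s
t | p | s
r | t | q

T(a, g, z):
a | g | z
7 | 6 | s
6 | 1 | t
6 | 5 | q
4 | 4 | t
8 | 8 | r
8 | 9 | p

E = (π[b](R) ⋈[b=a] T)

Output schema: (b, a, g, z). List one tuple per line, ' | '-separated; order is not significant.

Stepwise |·|:
  R → 3
  π[b](R) → 3
  T → 6
  (π[b](R) ⋈[b=a] T) → 3

== RESULT ==
b | a | g | z
4 | 4 | 4 | t
6 | 6 | 1 | t
6 | 6 | 5 | q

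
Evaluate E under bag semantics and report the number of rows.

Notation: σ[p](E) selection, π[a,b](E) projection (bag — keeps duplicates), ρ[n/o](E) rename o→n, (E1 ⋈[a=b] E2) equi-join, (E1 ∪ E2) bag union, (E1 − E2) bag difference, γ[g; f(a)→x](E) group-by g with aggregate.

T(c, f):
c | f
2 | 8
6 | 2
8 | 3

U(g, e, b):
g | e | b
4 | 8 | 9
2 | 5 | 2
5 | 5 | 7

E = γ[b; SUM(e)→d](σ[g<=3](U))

Subexpression sizes:
  U → 3
  σ[g<=3](U) → 1
  γ[b; SUM(e)→d](σ[g<=3](U)) → 1

|E| = 1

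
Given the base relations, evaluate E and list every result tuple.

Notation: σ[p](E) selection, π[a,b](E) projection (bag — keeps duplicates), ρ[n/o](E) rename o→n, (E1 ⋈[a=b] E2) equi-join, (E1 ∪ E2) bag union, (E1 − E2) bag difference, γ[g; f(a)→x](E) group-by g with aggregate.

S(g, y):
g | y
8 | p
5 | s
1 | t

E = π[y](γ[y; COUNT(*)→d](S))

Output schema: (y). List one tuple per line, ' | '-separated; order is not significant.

Per-node cardinality:
  S → 3
  γ[y; COUNT(*)→d](S) → 3
  π[y](γ[y; COUNT(*)→d](S)) → 3

== RESULT ==
y
p
s
t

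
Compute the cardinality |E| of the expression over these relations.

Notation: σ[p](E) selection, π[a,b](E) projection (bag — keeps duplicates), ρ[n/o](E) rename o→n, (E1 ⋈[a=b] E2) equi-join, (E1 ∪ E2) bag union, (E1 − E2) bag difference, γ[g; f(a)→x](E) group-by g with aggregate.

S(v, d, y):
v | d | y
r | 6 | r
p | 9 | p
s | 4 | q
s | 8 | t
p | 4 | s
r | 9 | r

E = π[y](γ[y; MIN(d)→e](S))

Row counts bottom-up:
  S → 6
  γ[y; MIN(d)→e](S) → 5
  π[y](γ[y; MIN(d)→e](S)) → 5

|E| = 5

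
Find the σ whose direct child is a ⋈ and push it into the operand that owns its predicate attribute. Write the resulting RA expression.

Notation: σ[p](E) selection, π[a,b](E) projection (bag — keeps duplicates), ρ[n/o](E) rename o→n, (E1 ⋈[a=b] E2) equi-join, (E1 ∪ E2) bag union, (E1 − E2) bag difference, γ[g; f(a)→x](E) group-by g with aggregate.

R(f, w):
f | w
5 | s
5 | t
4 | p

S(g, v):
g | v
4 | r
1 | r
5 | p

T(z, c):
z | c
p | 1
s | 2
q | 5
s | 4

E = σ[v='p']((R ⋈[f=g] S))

σ filters on v, owned by the right side.
E' = (R ⋈[f=g] σ[v='p'](S))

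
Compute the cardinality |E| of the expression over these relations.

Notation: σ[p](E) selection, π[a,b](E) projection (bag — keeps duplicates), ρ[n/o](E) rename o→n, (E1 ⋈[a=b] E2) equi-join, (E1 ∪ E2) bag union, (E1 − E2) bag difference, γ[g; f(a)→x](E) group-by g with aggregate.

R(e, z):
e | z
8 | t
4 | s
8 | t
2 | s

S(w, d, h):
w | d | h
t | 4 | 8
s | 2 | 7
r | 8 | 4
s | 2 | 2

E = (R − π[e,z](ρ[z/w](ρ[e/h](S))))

Subexpression sizes:
  R → 4
  S → 4
  ρ[e/h](S) → 4
  ρ[z/w](ρ[e/h](S)) → 4
  π[e,z](ρ[z/w](ρ[e/h](S))) → 4
  (R − π[e,z](ρ[z/w](ρ[e/h](S)))) → 2

|E| = 2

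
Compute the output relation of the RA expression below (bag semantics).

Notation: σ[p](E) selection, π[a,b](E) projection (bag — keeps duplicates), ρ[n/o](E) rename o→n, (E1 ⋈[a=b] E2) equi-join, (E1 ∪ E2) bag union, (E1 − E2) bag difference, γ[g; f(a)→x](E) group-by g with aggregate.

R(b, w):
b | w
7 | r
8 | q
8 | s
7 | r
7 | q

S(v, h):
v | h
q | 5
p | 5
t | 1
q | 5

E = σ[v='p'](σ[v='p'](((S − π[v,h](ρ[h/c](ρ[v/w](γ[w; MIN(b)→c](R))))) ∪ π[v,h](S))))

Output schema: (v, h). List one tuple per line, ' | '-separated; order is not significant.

Per-node cardinality:
  S → 4
  R → 5
  γ[w; MIN(b)→c](R) → 3
  ρ[v/w](γ[w; MIN(b)→c](R)) → 3
  ρ[h/c](ρ[v/w](γ[w; MIN(b)→c](R))) → 3
  π[v,h](ρ[h/c](ρ[v/w](γ[w; MIN(b)→c](R)))) → 3
  (S − π[v,h](ρ[h/c](ρ[v/w](γ[w; MIN(b)→c](R))))) → 4
  S → 4
  π[v,h](S) → 4
  ((S − π[v,h](ρ[h/c](ρ[v/w](γ[w; MIN(b)→c](R))))) ∪ π[v,h](S)) → 8
  σ[v='p'](((S − π[v,h](ρ[h/c](ρ[v/w](γ[w; MIN(b)→c](R))))) ∪ π[v,h](S))) → 2
  σ[v='p'](σ[v='p'](((S − π[v,h](ρ[h/c](ρ[v/w](γ[w; MIN(b)→c](R))))) ∪ π[v,h](S)))) → 2

== RESULT ==
v | h
p | 5
p | 5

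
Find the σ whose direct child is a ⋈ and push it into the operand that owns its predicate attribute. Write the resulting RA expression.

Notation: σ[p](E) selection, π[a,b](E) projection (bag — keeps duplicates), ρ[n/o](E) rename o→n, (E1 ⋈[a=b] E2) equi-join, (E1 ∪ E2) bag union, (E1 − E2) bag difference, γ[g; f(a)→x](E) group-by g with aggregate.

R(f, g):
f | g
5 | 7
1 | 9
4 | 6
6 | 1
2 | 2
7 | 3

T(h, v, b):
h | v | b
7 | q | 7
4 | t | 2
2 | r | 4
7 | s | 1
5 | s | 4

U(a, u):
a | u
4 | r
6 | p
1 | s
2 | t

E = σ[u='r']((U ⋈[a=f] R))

σ filters on u, owned by the left side.
E' = (σ[u='r'](U) ⋈[a=f] R)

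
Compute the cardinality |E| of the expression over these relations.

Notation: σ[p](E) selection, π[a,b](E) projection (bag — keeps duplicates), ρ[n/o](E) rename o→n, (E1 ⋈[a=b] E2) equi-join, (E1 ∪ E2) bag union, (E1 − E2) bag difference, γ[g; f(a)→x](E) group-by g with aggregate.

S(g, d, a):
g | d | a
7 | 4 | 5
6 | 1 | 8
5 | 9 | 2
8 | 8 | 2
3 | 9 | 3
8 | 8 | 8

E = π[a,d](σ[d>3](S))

Row counts bottom-up:
  S → 6
  σ[d>3](S) → 5
  π[a,d](σ[d>3](S)) → 5

|E| = 5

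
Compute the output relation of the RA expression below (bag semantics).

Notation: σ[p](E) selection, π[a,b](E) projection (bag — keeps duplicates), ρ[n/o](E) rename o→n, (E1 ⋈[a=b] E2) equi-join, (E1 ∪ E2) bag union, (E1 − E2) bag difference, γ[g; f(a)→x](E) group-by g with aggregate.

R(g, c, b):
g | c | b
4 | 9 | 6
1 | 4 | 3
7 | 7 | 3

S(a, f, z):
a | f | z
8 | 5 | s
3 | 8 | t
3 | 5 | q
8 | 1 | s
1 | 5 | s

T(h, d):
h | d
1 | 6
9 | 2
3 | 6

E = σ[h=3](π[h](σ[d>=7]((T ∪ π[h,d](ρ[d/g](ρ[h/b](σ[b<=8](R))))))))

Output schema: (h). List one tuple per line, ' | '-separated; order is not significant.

Stepwise |·|:
  T → 3
  R → 3
  σ[b<=8](R) → 3
  ρ[h/b](σ[b<=8](R)) → 3
  ρ[d/g](ρ[h/b](σ[b<=8](R))) → 3
  π[h,d](ρ[d/g](ρ[h/b](σ[b<=8](R)))) → 3
  (T ∪ π[h,d](ρ[d/g](ρ[h/b](σ[b<=8](R))))) → 6
  σ[d>=7]((T ∪ π[h,d](ρ[d/g](ρ[h/b](σ[b<=8](R)))))) → 1
  π[h](σ[d>=7]((T ∪ π[h,d](ρ[d/g](ρ[h/b](σ[b<=8](R))))))) → 1
  σ[h=3](π[h](σ[d>=7]((T ∪ π[h,d](ρ[d/g](ρ[h/b](σ[b<=8](R)))))))) → 1

== RESULT ==
h
3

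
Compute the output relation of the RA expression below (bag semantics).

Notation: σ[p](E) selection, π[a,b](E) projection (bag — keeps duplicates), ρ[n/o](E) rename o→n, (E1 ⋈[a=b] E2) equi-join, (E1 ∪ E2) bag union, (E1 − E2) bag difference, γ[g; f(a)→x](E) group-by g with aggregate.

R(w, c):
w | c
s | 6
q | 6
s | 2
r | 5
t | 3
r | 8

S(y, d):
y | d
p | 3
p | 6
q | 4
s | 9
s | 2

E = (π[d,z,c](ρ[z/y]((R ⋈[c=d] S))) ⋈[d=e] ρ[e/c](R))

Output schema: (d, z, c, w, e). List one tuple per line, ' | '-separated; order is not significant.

Stepwise |·|:
  R → 6
  S → 5
  (R ⋈[c=d] S) → 4
  ρ[z/y]((R ⋈[c=d] S)) → 4
  π[d,z,c](ρ[z/y]((R ⋈[c=d] S))) → 4
  R → 6
  ρ[e/c](R) → 6
  (π[d,z,c](ρ[z/y]((R ⋈[c=d] S))) ⋈[d=e] ρ[e/c](R)) → 6

== RESULT ==
d | z | c | w | e
2 | s | 2 | s | 2
3 | p | 3 | t | 3
6 | p | 6 | q | 6
6 | p | 6 | q | 6
6 | p | 6 | s | 6
6 | p | 6 | s | 6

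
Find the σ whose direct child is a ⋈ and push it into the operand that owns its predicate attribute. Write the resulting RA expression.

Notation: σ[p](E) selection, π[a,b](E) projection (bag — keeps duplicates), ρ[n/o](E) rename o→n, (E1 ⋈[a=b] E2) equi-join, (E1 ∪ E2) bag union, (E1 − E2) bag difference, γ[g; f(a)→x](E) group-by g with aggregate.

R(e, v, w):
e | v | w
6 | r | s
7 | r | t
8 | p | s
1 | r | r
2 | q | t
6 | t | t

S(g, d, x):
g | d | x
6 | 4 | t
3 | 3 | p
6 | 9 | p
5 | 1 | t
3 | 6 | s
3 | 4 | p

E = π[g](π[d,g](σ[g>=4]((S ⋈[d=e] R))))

σ filters on g, owned by the left side.
E' = π[g](π[d,g]((σ[g>=4](S) ⋈[d=e] R)))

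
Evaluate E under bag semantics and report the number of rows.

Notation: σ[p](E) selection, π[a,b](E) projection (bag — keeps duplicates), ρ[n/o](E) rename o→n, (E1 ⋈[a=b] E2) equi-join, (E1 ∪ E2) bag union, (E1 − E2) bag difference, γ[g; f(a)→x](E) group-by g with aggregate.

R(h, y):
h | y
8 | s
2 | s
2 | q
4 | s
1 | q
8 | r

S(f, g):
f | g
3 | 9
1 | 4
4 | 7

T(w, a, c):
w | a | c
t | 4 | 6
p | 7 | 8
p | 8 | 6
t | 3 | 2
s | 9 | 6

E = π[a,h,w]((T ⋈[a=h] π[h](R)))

Per-node cardinality:
  T → 5
  R → 6
  π[h](R) → 6
  (T ⋈[a=h] π[h](R)) → 3
  π[a,h,w]((T ⋈[a=h] π[h](R))) → 3

|E| = 3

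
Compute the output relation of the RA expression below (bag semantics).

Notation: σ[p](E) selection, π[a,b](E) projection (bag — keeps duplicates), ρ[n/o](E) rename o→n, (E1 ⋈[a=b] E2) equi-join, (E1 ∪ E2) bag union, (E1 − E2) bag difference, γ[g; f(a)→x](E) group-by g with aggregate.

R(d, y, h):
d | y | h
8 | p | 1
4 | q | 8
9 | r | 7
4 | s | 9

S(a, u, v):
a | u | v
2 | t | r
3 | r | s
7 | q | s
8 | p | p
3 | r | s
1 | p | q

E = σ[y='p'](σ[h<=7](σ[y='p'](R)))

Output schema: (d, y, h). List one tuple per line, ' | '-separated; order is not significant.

Subexpression sizes:
  R → 4
  σ[y='p'](R) → 1
  σ[h<=7](σ[y='p'](R)) → 1
  σ[y='p'](σ[h<=7](σ[y='p'](R))) → 1

== RESULT ==
d | y | h
8 | p | 1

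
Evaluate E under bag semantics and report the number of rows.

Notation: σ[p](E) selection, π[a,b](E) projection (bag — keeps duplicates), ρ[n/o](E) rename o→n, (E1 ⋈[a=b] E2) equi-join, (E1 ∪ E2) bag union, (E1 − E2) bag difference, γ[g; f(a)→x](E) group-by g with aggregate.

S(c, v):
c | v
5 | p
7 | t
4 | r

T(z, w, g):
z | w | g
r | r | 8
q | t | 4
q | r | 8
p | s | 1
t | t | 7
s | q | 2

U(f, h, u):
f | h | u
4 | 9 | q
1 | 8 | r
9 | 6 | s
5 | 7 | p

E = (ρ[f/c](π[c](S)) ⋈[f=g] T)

Stepwise |·|:
  S → 3
  π[c](S) → 3
  ρ[f/c](π[c](S)) → 3
  T → 6
  (ρ[f/c](π[c](S)) ⋈[f=g] T) → 2

|E| = 2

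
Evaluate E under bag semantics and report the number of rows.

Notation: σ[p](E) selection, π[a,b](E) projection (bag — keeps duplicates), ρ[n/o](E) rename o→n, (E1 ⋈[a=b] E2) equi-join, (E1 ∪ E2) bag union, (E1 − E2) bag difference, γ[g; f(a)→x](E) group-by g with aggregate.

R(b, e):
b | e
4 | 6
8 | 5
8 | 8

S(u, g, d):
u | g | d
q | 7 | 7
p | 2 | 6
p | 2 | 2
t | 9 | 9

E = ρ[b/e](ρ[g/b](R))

Row counts bottom-up:
  R → 3
  ρ[g/b](R) → 3
  ρ[b/e](ρ[g/b](R)) → 3

|E| = 3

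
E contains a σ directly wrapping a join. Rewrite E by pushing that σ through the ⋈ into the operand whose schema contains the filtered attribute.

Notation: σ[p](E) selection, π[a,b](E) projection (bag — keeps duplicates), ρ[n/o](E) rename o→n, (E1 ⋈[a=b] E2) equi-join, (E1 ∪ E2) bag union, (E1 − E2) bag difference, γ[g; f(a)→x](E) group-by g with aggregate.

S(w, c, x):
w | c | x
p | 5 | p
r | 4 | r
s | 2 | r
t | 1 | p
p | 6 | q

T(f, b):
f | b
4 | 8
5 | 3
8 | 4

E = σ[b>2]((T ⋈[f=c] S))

σ filters on b, owned by the left side.
E' = (σ[b>2](T) ⋈[f=c] S)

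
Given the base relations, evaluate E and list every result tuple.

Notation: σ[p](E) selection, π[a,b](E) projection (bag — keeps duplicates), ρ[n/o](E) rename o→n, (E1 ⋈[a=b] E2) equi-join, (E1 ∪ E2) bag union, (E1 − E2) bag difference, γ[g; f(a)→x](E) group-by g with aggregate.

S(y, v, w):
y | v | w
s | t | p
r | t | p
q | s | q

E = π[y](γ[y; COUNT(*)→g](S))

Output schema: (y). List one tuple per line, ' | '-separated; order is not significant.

Per-node cardinality:
  S → 3
  γ[y; COUNT(*)→g](S) → 3
  π[y](γ[y; COUNT(*)→g](S)) → 3

== RESULT ==
y
q
r
s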